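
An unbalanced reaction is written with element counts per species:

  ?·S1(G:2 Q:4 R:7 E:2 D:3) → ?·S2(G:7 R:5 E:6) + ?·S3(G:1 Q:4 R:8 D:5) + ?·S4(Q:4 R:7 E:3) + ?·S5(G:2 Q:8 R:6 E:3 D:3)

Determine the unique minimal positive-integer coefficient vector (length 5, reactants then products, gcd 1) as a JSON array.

G: 6·2 = 12 | 1·7+3·1+1·0+1·2 = 12
Q: 6·4 = 24 | 1·0+3·4+1·4+1·8 = 24
R: 6·7 = 42 | 1·5+3·8+1·7+1·6 = 42
E: 6·2 = 12 | 1·6+3·0+1·3+1·3 = 12
D: 6·3 = 18 | 1·0+3·5+1·0+1·3 = 18
gcd(6,1,3,1,1) = 1

Coefficients: [6, 1, 3, 1, 1]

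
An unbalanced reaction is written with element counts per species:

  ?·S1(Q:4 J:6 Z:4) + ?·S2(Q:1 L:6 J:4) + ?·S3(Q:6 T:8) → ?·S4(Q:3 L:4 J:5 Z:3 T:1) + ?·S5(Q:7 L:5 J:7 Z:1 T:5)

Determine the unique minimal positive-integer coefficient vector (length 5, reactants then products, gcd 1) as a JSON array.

Coefficients: [4, 6, 3, 4, 4]

Q: 4·4+6·1+3·6 = 40 | 4·3+4·7 = 40
L: 4·0+6·6+3·0 = 36 | 4·4+4·5 = 36
J: 4·6+6·4+3·0 = 48 | 4·5+4·7 = 48
Z: 4·4+6·0+3·0 = 16 | 4·3+4·1 = 16
T: 4·0+6·0+3·8 = 24 | 4·1+4·5 = 24
gcd(4,6,3,4,4) = 1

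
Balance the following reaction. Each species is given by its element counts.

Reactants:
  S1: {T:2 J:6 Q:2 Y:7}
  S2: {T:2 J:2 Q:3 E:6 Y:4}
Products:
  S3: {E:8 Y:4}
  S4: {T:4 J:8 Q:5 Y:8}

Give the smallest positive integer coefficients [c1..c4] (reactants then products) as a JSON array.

T: 4·2+4·2 = 16 | 3·0+4·4 = 16
J: 4·6+4·2 = 32 | 3·0+4·8 = 32
Q: 4·2+4·3 = 20 | 3·0+4·5 = 20
E: 4·0+4·6 = 24 | 3·8+4·0 = 24
Y: 4·7+4·4 = 44 | 3·4+4·8 = 44
gcd(4,4,3,4) = 1

Coefficients: [4, 4, 3, 4]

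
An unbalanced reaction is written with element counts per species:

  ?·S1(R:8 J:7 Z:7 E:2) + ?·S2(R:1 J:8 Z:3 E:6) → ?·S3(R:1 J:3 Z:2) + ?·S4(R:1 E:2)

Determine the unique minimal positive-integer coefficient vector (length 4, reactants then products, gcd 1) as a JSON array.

Coefficients: [1, 1, 5, 4]

R: 1·8+1·1 = 9 | 5·1+4·1 = 9
J: 1·7+1·8 = 15 | 5·3+4·0 = 15
Z: 1·7+1·3 = 10 | 5·2+4·0 = 10
E: 1·2+1·6 = 8 | 5·0+4·2 = 8
gcd(1,1,5,4) = 1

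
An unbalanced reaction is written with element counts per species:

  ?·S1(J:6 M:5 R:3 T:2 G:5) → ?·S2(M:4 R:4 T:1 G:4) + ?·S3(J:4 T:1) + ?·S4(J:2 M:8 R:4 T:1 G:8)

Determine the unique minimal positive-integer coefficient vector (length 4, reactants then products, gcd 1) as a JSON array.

Coefficients: [4, 1, 5, 2]

J: 4·6 = 24 | 1·0+5·4+2·2 = 24
M: 4·5 = 20 | 1·4+5·0+2·8 = 20
R: 4·3 = 12 | 1·4+5·0+2·4 = 12
T: 4·2 = 8 | 1·1+5·1+2·1 = 8
G: 4·5 = 20 | 1·4+5·0+2·8 = 20
gcd(4,1,5,2) = 1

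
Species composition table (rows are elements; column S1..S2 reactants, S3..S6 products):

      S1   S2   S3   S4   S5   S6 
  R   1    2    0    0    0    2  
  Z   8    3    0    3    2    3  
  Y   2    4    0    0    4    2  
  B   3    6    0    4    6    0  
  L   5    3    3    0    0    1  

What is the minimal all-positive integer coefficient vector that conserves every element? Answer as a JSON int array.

Coefficients: [2, 3, 5, 3, 2, 4]

R: 2·1+3·2 = 8 | 5·0+3·0+2·0+4·2 = 8
Z: 2·8+3·3 = 25 | 5·0+3·3+2·2+4·3 = 25
Y: 2·2+3·4 = 16 | 5·0+3·0+2·4+4·2 = 16
B: 2·3+3·6 = 24 | 5·0+3·4+2·6+4·0 = 24
L: 2·5+3·3 = 19 | 5·3+3·0+2·0+4·1 = 19
gcd(2,3,5,3,2,4) = 1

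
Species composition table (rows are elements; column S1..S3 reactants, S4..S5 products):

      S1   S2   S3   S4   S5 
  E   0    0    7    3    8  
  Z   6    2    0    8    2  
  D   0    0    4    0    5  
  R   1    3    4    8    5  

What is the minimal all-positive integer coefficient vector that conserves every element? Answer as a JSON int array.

E: 2·0+2·0+5·7 = 35 | 1·3+4·8 = 35
Z: 2·6+2·2+5·0 = 16 | 1·8+4·2 = 16
D: 2·0+2·0+5·4 = 20 | 1·0+4·5 = 20
R: 2·1+2·3+5·4 = 28 | 1·8+4·5 = 28
gcd(2,2,5,1,4) = 1

Coefficients: [2, 2, 5, 1, 4]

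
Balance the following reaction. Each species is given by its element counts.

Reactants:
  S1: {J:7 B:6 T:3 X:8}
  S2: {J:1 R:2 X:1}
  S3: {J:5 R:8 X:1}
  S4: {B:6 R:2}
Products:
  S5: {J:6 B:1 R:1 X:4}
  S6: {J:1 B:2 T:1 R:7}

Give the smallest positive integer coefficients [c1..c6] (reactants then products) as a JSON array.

J: 2·7+3·1+5·5+1·0 = 42 | 6·6+6·1 = 42
B: 2·6+3·0+5·0+1·6 = 18 | 6·1+6·2 = 18
T: 2·3+3·0+5·0+1·0 = 6 | 6·0+6·1 = 6
R: 2·0+3·2+5·8+1·2 = 48 | 6·1+6·7 = 48
X: 2·8+3·1+5·1+1·0 = 24 | 6·4+6·0 = 24
gcd(2,3,5,1,6,6) = 1

Coefficients: [2, 3, 5, 1, 6, 6]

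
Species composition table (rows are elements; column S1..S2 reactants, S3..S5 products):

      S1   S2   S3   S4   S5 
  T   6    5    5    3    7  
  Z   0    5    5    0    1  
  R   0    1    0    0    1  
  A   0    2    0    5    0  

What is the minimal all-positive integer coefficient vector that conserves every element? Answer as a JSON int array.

Coefficients: [6, 5, 4, 2, 5]

T: 6·6+5·5 = 61 | 4·5+2·3+5·7 = 61
Z: 6·0+5·5 = 25 | 4·5+2·0+5·1 = 25
R: 6·0+5·1 = 5 | 4·0+2·0+5·1 = 5
A: 6·0+5·2 = 10 | 4·0+2·5+5·0 = 10
gcd(6,5,4,2,5) = 1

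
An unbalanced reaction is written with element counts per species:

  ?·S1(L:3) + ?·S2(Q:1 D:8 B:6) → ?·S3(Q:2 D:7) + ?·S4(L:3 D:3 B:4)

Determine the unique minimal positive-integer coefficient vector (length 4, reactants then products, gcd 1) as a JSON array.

Coefficients: [3, 2, 1, 3]

L: 3·3+2·0 = 9 | 1·0+3·3 = 9
Q: 3·0+2·1 = 2 | 1·2+3·0 = 2
D: 3·0+2·8 = 16 | 1·7+3·3 = 16
B: 3·0+2·6 = 12 | 1·0+3·4 = 12
gcd(3,2,1,3) = 1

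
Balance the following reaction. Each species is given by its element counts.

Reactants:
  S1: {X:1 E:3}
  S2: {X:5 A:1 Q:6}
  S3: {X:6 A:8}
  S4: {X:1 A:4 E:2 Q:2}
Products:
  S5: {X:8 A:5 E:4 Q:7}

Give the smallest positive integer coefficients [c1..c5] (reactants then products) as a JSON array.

X: 4·1+4·5+1·6+2·1 = 32 | 4·8 = 32
A: 4·0+4·1+1·8+2·4 = 20 | 4·5 = 20
E: 4·3+4·0+1·0+2·2 = 16 | 4·4 = 16
Q: 4·0+4·6+1·0+2·2 = 28 | 4·7 = 28
gcd(4,4,1,2,4) = 1

Coefficients: [4, 4, 1, 2, 4]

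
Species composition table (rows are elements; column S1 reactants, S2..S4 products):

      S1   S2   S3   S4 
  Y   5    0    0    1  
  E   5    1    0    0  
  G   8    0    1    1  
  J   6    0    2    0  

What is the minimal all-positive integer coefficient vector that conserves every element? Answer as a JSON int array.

Coefficients: [1, 5, 3, 5]

Y: 1·5 = 5 | 5·0+3·0+5·1 = 5
E: 1·5 = 5 | 5·1+3·0+5·0 = 5
G: 1·8 = 8 | 5·0+3·1+5·1 = 8
J: 1·6 = 6 | 5·0+3·2+5·0 = 6
gcd(1,5,3,5) = 1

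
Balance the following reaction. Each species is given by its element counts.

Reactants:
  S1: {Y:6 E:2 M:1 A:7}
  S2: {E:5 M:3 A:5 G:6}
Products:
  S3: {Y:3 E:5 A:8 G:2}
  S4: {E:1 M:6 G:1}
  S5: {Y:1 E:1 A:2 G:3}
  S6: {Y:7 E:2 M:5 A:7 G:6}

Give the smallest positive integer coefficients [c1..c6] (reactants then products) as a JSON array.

Coefficients: [5, 6, 6, 3, 5, 1]

Y: 5·6+6·0 = 30 | 6·3+3·0+5·1+1·7 = 30
E: 5·2+6·5 = 40 | 6·5+3·1+5·1+1·2 = 40
M: 5·1+6·3 = 23 | 6·0+3·6+5·0+1·5 = 23
A: 5·7+6·5 = 65 | 6·8+3·0+5·2+1·7 = 65
G: 5·0+6·6 = 36 | 6·2+3·1+5·3+1·6 = 36
gcd(5,6,6,3,5,1) = 1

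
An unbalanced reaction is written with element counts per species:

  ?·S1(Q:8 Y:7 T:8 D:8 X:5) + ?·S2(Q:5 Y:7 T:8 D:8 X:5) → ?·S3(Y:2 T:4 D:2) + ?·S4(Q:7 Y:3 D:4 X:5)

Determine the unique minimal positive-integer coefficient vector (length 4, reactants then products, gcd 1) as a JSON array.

Q: 2·8+1·5 = 21 | 6·0+3·7 = 21
Y: 2·7+1·7 = 21 | 6·2+3·3 = 21
T: 2·8+1·8 = 24 | 6·4+3·0 = 24
D: 2·8+1·8 = 24 | 6·2+3·4 = 24
X: 2·5+1·5 = 15 | 6·0+3·5 = 15
gcd(2,1,6,3) = 1

Coefficients: [2, 1, 6, 3]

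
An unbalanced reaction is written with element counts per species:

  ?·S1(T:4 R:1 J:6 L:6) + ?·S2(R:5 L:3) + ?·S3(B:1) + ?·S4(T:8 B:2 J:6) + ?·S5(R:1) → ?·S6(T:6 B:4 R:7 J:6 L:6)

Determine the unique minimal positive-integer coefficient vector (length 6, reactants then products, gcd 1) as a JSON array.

T: 1·4+2·0+6·0+1·8+3·0 = 12 | 2·6 = 12
B: 1·0+2·0+6·1+1·2+3·0 = 8 | 2·4 = 8
R: 1·1+2·5+6·0+1·0+3·1 = 14 | 2·7 = 14
J: 1·6+2·0+6·0+1·6+3·0 = 12 | 2·6 = 12
L: 1·6+2·3+6·0+1·0+3·0 = 12 | 2·6 = 12
gcd(1,2,6,1,3,2) = 1

Coefficients: [1, 2, 6, 1, 3, 2]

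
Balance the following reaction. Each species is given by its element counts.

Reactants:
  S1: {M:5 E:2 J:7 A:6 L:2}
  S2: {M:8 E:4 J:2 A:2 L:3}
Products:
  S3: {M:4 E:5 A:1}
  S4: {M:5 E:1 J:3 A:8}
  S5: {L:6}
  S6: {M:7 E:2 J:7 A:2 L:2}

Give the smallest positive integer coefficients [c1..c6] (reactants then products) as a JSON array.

M: 6·5+6·8 = 78 | 4·4+4·5+3·0+6·7 = 78
E: 6·2+6·4 = 36 | 4·5+4·1+3·0+6·2 = 36
J: 6·7+6·2 = 54 | 4·0+4·3+3·0+6·7 = 54
A: 6·6+6·2 = 48 | 4·1+4·8+3·0+6·2 = 48
L: 6·2+6·3 = 30 | 4·0+4·0+3·6+6·2 = 30
gcd(6,6,4,4,3,6) = 1

Coefficients: [6, 6, 4, 4, 3, 6]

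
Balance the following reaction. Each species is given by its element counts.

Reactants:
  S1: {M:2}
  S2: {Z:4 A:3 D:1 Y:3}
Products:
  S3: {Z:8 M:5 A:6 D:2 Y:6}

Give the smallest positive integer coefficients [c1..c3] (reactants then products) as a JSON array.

Coefficients: [5, 4, 2]

Z: 5·0+4·4 = 16 | 2·8 = 16
M: 5·2+4·0 = 10 | 2·5 = 10
A: 5·0+4·3 = 12 | 2·6 = 12
D: 5·0+4·1 = 4 | 2·2 = 4
Y: 5·0+4·3 = 12 | 2·6 = 12
gcd(5,4,2) = 1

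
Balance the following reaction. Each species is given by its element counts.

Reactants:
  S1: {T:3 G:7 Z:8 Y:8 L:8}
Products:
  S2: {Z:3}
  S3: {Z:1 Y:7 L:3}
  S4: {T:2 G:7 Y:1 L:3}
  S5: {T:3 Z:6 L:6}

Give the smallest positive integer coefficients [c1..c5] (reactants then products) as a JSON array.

T: 3·3 = 9 | 5·0+3·0+3·2+1·3 = 9
G: 3·7 = 21 | 5·0+3·0+3·7+1·0 = 21
Z: 3·8 = 24 | 5·3+3·1+3·0+1·6 = 24
Y: 3·8 = 24 | 5·0+3·7+3·1+1·0 = 24
L: 3·8 = 24 | 5·0+3·3+3·3+1·6 = 24
gcd(3,5,3,3,1) = 1

Coefficients: [3, 5, 3, 3, 1]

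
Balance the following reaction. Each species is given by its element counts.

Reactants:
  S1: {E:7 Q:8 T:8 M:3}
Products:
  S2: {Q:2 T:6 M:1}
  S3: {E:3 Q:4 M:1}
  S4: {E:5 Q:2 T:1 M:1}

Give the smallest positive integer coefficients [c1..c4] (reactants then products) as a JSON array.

Coefficients: [5, 6, 5, 4]

E: 5·7 = 35 | 6·0+5·3+4·5 = 35
Q: 5·8 = 40 | 6·2+5·4+4·2 = 40
T: 5·8 = 40 | 6·6+5·0+4·1 = 40
M: 5·3 = 15 | 6·1+5·1+4·1 = 15
gcd(5,6,5,4) = 1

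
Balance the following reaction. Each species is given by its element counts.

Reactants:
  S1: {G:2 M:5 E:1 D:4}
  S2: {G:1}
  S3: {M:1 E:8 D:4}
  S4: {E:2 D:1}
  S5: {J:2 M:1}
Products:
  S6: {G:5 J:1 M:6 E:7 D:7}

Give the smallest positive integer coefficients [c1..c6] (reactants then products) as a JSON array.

Coefficients: [2, 6, 1, 2, 1, 2]

G: 2·2+6·1+1·0+2·0+1·0 = 10 | 2·5 = 10
J: 2·0+6·0+1·0+2·0+1·2 = 2 | 2·1 = 2
M: 2·5+6·0+1·1+2·0+1·1 = 12 | 2·6 = 12
E: 2·1+6·0+1·8+2·2+1·0 = 14 | 2·7 = 14
D: 2·4+6·0+1·4+2·1+1·0 = 14 | 2·7 = 14
gcd(2,6,1,2,1,2) = 1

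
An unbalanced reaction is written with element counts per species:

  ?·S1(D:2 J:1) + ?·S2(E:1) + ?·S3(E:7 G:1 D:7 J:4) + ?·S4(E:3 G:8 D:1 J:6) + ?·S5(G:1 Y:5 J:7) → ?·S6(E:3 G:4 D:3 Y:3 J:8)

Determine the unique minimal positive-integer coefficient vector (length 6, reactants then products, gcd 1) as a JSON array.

Coefficients: [3, 2, 1, 2, 3, 5]

E: 3·0+2·1+1·7+2·3+3·0 = 15 | 5·3 = 15
G: 3·0+2·0+1·1+2·8+3·1 = 20 | 5·4 = 20
D: 3·2+2·0+1·7+2·1+3·0 = 15 | 5·3 = 15
Y: 3·0+2·0+1·0+2·0+3·5 = 15 | 5·3 = 15
J: 3·1+2·0+1·4+2·6+3·7 = 40 | 5·8 = 40
gcd(3,2,1,2,3,5) = 1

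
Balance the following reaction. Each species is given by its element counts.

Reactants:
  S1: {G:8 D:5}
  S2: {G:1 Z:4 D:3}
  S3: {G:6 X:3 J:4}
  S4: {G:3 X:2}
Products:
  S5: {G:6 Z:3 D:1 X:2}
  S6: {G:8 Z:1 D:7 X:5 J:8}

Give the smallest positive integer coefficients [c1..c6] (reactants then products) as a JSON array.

Coefficients: [1, 5, 4, 5, 6, 2]

G: 1·8+5·1+4·6+5·3 = 52 | 6·6+2·8 = 52
Z: 1·0+5·4+4·0+5·0 = 20 | 6·3+2·1 = 20
D: 1·5+5·3+4·0+5·0 = 20 | 6·1+2·7 = 20
X: 1·0+5·0+4·3+5·2 = 22 | 6·2+2·5 = 22
J: 1·0+5·0+4·4+5·0 = 16 | 6·0+2·8 = 16
gcd(1,5,4,5,6,2) = 1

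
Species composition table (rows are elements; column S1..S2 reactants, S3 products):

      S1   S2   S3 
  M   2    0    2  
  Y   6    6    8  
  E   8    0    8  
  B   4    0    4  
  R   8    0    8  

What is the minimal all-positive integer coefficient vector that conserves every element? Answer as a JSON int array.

M: 3·2+1·0 = 6 | 3·2 = 6
Y: 3·6+1·6 = 24 | 3·8 = 24
E: 3·8+1·0 = 24 | 3·8 = 24
B: 3·4+1·0 = 12 | 3·4 = 12
R: 3·8+1·0 = 24 | 3·8 = 24
gcd(3,1,3) = 1

Coefficients: [3, 1, 3]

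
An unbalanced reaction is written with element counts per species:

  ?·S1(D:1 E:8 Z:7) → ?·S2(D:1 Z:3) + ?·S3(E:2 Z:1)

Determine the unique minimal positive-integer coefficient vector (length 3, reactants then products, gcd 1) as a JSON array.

Coefficients: [1, 1, 4]

D: 1·1 = 1 | 1·1+4·0 = 1
E: 1·8 = 8 | 1·0+4·2 = 8
Z: 1·7 = 7 | 1·3+4·1 = 7
gcd(1,1,4) = 1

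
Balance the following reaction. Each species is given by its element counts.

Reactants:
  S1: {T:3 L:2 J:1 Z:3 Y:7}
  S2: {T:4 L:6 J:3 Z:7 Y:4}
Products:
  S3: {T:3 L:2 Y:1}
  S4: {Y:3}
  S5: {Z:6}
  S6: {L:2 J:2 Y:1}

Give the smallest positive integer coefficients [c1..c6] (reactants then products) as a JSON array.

Coefficients: [1, 3, 5, 3, 4, 5]

T: 1·3+3·4 = 15 | 5·3+3·0+4·0+5·0 = 15
L: 1·2+3·6 = 20 | 5·2+3·0+4·0+5·2 = 20
J: 1·1+3·3 = 10 | 5·0+3·0+4·0+5·2 = 10
Z: 1·3+3·7 = 24 | 5·0+3·0+4·6+5·0 = 24
Y: 1·7+3·4 = 19 | 5·1+3·3+4·0+5·1 = 19
gcd(1,3,5,3,4,5) = 1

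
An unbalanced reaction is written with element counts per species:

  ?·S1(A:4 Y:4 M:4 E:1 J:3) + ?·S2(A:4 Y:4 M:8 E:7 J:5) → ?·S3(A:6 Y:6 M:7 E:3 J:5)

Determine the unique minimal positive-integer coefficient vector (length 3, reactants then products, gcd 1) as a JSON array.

Coefficients: [5, 1, 4]

A: 5·4+1·4 = 24 | 4·6 = 24
Y: 5·4+1·4 = 24 | 4·6 = 24
M: 5·4+1·8 = 28 | 4·7 = 28
E: 5·1+1·7 = 12 | 4·3 = 12
J: 5·3+1·5 = 20 | 4·5 = 20
gcd(5,1,4) = 1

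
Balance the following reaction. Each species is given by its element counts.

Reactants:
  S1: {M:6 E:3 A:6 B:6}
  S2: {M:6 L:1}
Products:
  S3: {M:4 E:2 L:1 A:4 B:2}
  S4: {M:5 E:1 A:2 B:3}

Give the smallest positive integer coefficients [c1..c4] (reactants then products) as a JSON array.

Coefficients: [4, 3, 3, 6]

M: 4·6+3·6 = 42 | 3·4+6·5 = 42
E: 4·3+3·0 = 12 | 3·2+6·1 = 12
L: 4·0+3·1 = 3 | 3·1+6·0 = 3
A: 4·6+3·0 = 24 | 3·4+6·2 = 24
B: 4·6+3·0 = 24 | 3·2+6·3 = 24
gcd(4,3,3,6) = 1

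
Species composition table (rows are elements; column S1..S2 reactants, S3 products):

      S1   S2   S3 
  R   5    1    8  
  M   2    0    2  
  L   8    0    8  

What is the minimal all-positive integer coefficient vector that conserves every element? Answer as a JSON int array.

Coefficients: [1, 3, 1]

R: 1·5+3·1 = 8 | 1·8 = 8
M: 1·2+3·0 = 2 | 1·2 = 2
L: 1·8+3·0 = 8 | 1·8 = 8
gcd(1,3,1) = 1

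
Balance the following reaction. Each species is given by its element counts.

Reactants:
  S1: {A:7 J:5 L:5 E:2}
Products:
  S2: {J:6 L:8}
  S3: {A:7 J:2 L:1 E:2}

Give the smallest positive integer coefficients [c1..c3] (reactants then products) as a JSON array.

Coefficients: [2, 1, 2]

A: 2·7 = 14 | 1·0+2·7 = 14
J: 2·5 = 10 | 1·6+2·2 = 10
L: 2·5 = 10 | 1·8+2·1 = 10
E: 2·2 = 4 | 1·0+2·2 = 4
gcd(2,1,2) = 1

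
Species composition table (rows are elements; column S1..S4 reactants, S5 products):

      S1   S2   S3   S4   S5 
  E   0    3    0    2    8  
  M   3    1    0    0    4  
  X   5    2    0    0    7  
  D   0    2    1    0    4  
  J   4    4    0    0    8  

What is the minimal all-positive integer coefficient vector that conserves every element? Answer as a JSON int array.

E: 2·0+2·3+4·0+5·2 = 16 | 2·8 = 16
M: 2·3+2·1+4·0+5·0 = 8 | 2·4 = 8
X: 2·5+2·2+4·0+5·0 = 14 | 2·7 = 14
D: 2·0+2·2+4·1+5·0 = 8 | 2·4 = 8
J: 2·4+2·4+4·0+5·0 = 16 | 2·8 = 16
gcd(2,2,4,5,2) = 1

Coefficients: [2, 2, 4, 5, 2]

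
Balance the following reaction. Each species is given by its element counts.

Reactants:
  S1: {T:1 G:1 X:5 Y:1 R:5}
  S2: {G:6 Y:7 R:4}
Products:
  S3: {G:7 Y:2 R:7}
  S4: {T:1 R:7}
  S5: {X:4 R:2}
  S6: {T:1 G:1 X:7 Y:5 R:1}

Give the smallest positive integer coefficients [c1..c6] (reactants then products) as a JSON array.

T: 5·1+2·0 = 5 | 2·0+2·1+1·0+3·1 = 5
G: 5·1+2·6 = 17 | 2·7+2·0+1·0+3·1 = 17
X: 5·5+2·0 = 25 | 2·0+2·0+1·4+3·7 = 25
Y: 5·1+2·7 = 19 | 2·2+2·0+1·0+3·5 = 19
R: 5·5+2·4 = 33 | 2·7+2·7+1·2+3·1 = 33
gcd(5,2,2,2,1,3) = 1

Coefficients: [5, 2, 2, 2, 1, 3]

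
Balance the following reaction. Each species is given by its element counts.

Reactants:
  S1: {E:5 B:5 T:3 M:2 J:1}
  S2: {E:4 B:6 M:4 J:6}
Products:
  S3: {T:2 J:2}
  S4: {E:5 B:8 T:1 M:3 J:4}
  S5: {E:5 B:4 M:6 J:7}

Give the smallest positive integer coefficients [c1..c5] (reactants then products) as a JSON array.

Coefficients: [2, 5, 1, 4, 2]

E: 2·5+5·4 = 30 | 1·0+4·5+2·5 = 30
B: 2·5+5·6 = 40 | 1·0+4·8+2·4 = 40
T: 2·3+5·0 = 6 | 1·2+4·1+2·0 = 6
M: 2·2+5·4 = 24 | 1·0+4·3+2·6 = 24
J: 2·1+5·6 = 32 | 1·2+4·4+2·7 = 32
gcd(2,5,1,4,2) = 1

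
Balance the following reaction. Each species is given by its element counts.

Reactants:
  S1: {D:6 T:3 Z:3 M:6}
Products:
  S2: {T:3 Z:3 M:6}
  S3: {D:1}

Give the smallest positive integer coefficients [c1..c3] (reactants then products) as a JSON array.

D: 1·6 = 6 | 1·0+6·1 = 6
T: 1·3 = 3 | 1·3+6·0 = 3
Z: 1·3 = 3 | 1·3+6·0 = 3
M: 1·6 = 6 | 1·6+6·0 = 6
gcd(1,1,6) = 1

Coefficients: [1, 1, 6]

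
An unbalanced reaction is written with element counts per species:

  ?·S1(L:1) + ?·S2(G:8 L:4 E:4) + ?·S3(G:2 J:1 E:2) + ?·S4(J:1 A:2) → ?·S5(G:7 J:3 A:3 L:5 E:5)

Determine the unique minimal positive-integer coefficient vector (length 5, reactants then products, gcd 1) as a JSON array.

G: 6·0+1·8+3·2+3·0 = 14 | 2·7 = 14
J: 6·0+1·0+3·1+3·1 = 6 | 2·3 = 6
A: 6·0+1·0+3·0+3·2 = 6 | 2·3 = 6
L: 6·1+1·4+3·0+3·0 = 10 | 2·5 = 10
E: 6·0+1·4+3·2+3·0 = 10 | 2·5 = 10
gcd(6,1,3,3,2) = 1

Coefficients: [6, 1, 3, 3, 2]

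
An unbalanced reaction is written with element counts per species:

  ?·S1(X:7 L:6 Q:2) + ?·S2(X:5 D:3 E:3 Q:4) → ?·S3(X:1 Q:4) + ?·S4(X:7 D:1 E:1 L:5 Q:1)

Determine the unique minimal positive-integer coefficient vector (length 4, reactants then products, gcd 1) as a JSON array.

X: 5·7+2·5 = 45 | 3·1+6·7 = 45
D: 5·0+2·3 = 6 | 3·0+6·1 = 6
E: 5·0+2·3 = 6 | 3·0+6·1 = 6
L: 5·6+2·0 = 30 | 3·0+6·5 = 30
Q: 5·2+2·4 = 18 | 3·4+6·1 = 18
gcd(5,2,3,6) = 1

Coefficients: [5, 2, 3, 6]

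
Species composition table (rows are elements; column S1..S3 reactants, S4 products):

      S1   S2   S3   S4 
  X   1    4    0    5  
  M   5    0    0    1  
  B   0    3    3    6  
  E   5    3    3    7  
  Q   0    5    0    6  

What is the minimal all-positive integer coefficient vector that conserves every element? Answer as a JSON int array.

Coefficients: [1, 6, 4, 5]

X: 1·1+6·4+4·0 = 25 | 5·5 = 25
M: 1·5+6·0+4·0 = 5 | 5·1 = 5
B: 1·0+6·3+4·3 = 30 | 5·6 = 30
E: 1·5+6·3+4·3 = 35 | 5·7 = 35
Q: 1·0+6·5+4·0 = 30 | 5·6 = 30
gcd(1,6,4,5) = 1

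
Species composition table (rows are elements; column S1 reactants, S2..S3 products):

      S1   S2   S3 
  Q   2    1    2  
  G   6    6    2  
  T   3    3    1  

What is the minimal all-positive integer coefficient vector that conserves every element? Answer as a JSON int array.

Q: 5·2 = 10 | 4·1+3·2 = 10
G: 5·6 = 30 | 4·6+3·2 = 30
T: 5·3 = 15 | 4·3+3·1 = 15
gcd(5,4,3) = 1

Coefficients: [5, 4, 3]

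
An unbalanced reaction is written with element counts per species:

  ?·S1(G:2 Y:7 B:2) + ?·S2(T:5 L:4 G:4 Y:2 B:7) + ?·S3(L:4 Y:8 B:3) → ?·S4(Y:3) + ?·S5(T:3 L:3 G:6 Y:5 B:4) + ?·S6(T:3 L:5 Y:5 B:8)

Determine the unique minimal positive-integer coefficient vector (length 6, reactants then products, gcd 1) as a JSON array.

T: 3·0+6·5+4·0 = 30 | 5·0+5·3+5·3 = 30
L: 3·0+6·4+4·4 = 40 | 5·0+5·3+5·5 = 40
G: 3·2+6·4+4·0 = 30 | 5·0+5·6+5·0 = 30
Y: 3·7+6·2+4·8 = 65 | 5·3+5·5+5·5 = 65
B: 3·2+6·7+4·3 = 60 | 5·0+5·4+5·8 = 60
gcd(3,6,4,5,5,5) = 1

Coefficients: [3, 6, 4, 5, 5, 5]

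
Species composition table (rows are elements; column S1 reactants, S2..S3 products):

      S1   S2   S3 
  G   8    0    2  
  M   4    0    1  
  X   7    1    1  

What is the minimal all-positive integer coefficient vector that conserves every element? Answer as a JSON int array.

Coefficients: [1, 3, 4]

G: 1·8 = 8 | 3·0+4·2 = 8
M: 1·4 = 4 | 3·0+4·1 = 4
X: 1·7 = 7 | 3·1+4·1 = 7
gcd(1,3,4) = 1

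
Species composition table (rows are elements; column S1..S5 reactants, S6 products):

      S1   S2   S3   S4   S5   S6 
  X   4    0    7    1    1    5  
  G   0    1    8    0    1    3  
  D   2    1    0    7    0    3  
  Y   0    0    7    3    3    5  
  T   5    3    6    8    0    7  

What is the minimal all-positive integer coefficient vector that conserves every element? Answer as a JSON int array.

X: 3·4+2·0+1·7+1·1+5·1 = 25 | 5·5 = 25
G: 3·0+2·1+1·8+1·0+5·1 = 15 | 5·3 = 15
D: 3·2+2·1+1·0+1·7+5·0 = 15 | 5·3 = 15
Y: 3·0+2·0+1·7+1·3+5·3 = 25 | 5·5 = 25
T: 3·5+2·3+1·6+1·8+5·0 = 35 | 5·7 = 35
gcd(3,2,1,1,5,5) = 1

Coefficients: [3, 2, 1, 1, 5, 5]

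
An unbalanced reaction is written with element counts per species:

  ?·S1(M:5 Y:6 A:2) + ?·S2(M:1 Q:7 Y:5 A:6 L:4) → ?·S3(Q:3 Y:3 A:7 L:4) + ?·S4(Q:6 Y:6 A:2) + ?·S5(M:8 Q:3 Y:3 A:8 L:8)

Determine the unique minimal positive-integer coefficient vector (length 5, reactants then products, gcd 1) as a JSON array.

M: 2·5+6·1 = 16 | 2·0+5·0+2·8 = 16
Q: 2·0+6·7 = 42 | 2·3+5·6+2·3 = 42
Y: 2·6+6·5 = 42 | 2·3+5·6+2·3 = 42
A: 2·2+6·6 = 40 | 2·7+5·2+2·8 = 40
L: 2·0+6·4 = 24 | 2·4+5·0+2·8 = 24
gcd(2,6,2,5,2) = 1

Coefficients: [2, 6, 2, 5, 2]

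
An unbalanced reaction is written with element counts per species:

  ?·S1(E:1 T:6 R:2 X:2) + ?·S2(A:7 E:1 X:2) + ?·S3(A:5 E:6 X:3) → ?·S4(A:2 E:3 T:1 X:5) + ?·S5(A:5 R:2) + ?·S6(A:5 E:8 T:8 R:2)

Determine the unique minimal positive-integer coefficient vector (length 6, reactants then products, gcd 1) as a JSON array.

Coefficients: [5, 1, 6, 6, 2, 3]

A: 5·0+1·7+6·5 = 37 | 6·2+2·5+3·5 = 37
E: 5·1+1·1+6·6 = 42 | 6·3+2·0+3·8 = 42
T: 5·6+1·0+6·0 = 30 | 6·1+2·0+3·8 = 30
R: 5·2+1·0+6·0 = 10 | 6·0+2·2+3·2 = 10
X: 5·2+1·2+6·3 = 30 | 6·5+2·0+3·0 = 30
gcd(5,1,6,6,2,3) = 1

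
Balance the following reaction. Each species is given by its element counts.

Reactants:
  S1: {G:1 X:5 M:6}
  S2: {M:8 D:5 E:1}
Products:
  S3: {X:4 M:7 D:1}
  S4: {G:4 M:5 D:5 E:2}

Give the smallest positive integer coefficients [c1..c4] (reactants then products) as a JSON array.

G: 4·1+2·0 = 4 | 5·0+1·4 = 4
X: 4·5+2·0 = 20 | 5·4+1·0 = 20
M: 4·6+2·8 = 40 | 5·7+1·5 = 40
D: 4·0+2·5 = 10 | 5·1+1·5 = 10
E: 4·0+2·1 = 2 | 5·0+1·2 = 2
gcd(4,2,5,1) = 1

Coefficients: [4, 2, 5, 1]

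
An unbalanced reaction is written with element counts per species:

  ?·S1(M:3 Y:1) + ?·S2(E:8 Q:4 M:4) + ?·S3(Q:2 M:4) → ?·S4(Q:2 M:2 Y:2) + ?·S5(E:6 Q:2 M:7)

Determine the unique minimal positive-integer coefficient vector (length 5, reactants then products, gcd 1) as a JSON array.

Coefficients: [6, 3, 1, 3, 4]

E: 6·0+3·8+1·0 = 24 | 3·0+4·6 = 24
Q: 6·0+3·4+1·2 = 14 | 3·2+4·2 = 14
M: 6·3+3·4+1·4 = 34 | 3·2+4·7 = 34
Y: 6·1+3·0+1·0 = 6 | 3·2+4·0 = 6
gcd(6,3,1,3,4) = 1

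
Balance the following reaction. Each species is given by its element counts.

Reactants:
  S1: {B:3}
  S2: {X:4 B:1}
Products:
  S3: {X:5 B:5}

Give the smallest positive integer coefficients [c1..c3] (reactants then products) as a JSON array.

X: 5·0+5·4 = 20 | 4·5 = 20
B: 5·3+5·1 = 20 | 4·5 = 20
gcd(5,5,4) = 1

Coefficients: [5, 5, 4]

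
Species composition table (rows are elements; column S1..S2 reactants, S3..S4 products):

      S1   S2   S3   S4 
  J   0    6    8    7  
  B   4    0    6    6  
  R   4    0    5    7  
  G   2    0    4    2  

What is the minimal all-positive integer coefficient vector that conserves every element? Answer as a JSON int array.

Coefficients: [6, 5, 2, 2]

J: 6·0+5·6 = 30 | 2·8+2·7 = 30
B: 6·4+5·0 = 24 | 2·6+2·6 = 24
R: 6·4+5·0 = 24 | 2·5+2·7 = 24
G: 6·2+5·0 = 12 | 2·4+2·2 = 12
gcd(6,5,2,2) = 1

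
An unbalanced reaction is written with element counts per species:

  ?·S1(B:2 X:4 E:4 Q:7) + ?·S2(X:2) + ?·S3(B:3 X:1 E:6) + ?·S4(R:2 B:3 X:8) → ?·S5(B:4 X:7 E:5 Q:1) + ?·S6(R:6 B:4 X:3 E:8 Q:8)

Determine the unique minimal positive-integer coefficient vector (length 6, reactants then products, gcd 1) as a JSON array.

R: 2·0+4·0+5·0+3·2 = 6 | 6·0+1·6 = 6
B: 2·2+4·0+5·3+3·3 = 28 | 6·4+1·4 = 28
X: 2·4+4·2+5·1+3·8 = 45 | 6·7+1·3 = 45
E: 2·4+4·0+5·6+3·0 = 38 | 6·5+1·8 = 38
Q: 2·7+4·0+5·0+3·0 = 14 | 6·1+1·8 = 14
gcd(2,4,5,3,6,1) = 1

Coefficients: [2, 4, 5, 3, 6, 1]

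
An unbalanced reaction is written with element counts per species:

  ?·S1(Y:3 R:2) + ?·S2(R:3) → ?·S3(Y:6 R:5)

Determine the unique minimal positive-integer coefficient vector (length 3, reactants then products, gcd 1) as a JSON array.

Coefficients: [6, 1, 3]

Y: 6·3+1·0 = 18 | 3·6 = 18
R: 6·2+1·3 = 15 | 3·5 = 15
gcd(6,1,3) = 1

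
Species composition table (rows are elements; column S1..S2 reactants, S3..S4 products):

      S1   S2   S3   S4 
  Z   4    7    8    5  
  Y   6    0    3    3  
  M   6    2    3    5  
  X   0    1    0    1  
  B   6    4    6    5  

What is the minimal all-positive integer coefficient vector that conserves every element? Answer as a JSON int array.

Coefficients: [5, 6, 4, 6]

Z: 5·4+6·7 = 62 | 4·8+6·5 = 62
Y: 5·6+6·0 = 30 | 4·3+6·3 = 30
M: 5·6+6·2 = 42 | 4·3+6·5 = 42
X: 5·0+6·1 = 6 | 4·0+6·1 = 6
B: 5·6+6·4 = 54 | 4·6+6·5 = 54
gcd(5,6,4,6) = 1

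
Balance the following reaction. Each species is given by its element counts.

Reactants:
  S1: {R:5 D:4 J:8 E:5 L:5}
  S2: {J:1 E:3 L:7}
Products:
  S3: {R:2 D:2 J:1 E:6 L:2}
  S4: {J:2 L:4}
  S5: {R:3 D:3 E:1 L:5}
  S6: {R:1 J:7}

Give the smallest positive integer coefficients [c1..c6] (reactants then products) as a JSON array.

R: 5·5+1·0 = 25 | 4·2+1·0+4·3+5·1 = 25
D: 5·4+1·0 = 20 | 4·2+1·0+4·3+5·0 = 20
J: 5·8+1·1 = 41 | 4·1+1·2+4·0+5·7 = 41
E: 5·5+1·3 = 28 | 4·6+1·0+4·1+5·0 = 28
L: 5·5+1·7 = 32 | 4·2+1·4+4·5+5·0 = 32
gcd(5,1,4,1,4,5) = 1

Coefficients: [5, 1, 4, 1, 4, 5]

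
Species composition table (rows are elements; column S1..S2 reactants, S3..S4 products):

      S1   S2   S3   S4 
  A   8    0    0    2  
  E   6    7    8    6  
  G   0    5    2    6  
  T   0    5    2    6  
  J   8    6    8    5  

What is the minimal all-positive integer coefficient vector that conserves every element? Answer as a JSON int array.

A: 1·8+6·0 = 8 | 3·0+4·2 = 8
E: 1·6+6·7 = 48 | 3·8+4·6 = 48
G: 1·0+6·5 = 30 | 3·2+4·6 = 30
T: 1·0+6·5 = 30 | 3·2+4·6 = 30
J: 1·8+6·6 = 44 | 3·8+4·5 = 44
gcd(1,6,3,4) = 1

Coefficients: [1, 6, 3, 4]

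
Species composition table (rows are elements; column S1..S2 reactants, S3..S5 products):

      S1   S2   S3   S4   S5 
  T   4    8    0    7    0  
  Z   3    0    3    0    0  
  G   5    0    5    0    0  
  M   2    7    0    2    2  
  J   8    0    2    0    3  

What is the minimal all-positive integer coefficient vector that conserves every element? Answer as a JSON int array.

T: 3·4+2·8 = 28 | 3·0+4·7+6·0 = 28
Z: 3·3+2·0 = 9 | 3·3+4·0+6·0 = 9
G: 3·5+2·0 = 15 | 3·5+4·0+6·0 = 15
M: 3·2+2·7 = 20 | 3·0+4·2+6·2 = 20
J: 3·8+2·0 = 24 | 3·2+4·0+6·3 = 24
gcd(3,2,3,4,6) = 1

Coefficients: [3, 2, 3, 4, 6]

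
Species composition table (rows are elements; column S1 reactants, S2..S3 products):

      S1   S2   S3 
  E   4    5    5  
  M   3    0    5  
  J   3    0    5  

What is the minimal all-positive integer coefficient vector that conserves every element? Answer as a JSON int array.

Coefficients: [5, 1, 3]

E: 5·4 = 20 | 1·5+3·5 = 20
M: 5·3 = 15 | 1·0+3·5 = 15
J: 5·3 = 15 | 1·0+3·5 = 15
gcd(5,1,3) = 1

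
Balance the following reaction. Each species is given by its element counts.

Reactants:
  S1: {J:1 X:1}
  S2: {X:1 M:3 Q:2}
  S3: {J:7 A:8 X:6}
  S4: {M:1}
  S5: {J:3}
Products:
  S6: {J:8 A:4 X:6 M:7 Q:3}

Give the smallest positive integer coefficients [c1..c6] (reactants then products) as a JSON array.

J: 3·1+3·0+1·7+5·0+2·3 = 16 | 2·8 = 16
A: 3·0+3·0+1·8+5·0+2·0 = 8 | 2·4 = 8
X: 3·1+3·1+1·6+5·0+2·0 = 12 | 2·6 = 12
M: 3·0+3·3+1·0+5·1+2·0 = 14 | 2·7 = 14
Q: 3·0+3·2+1·0+5·0+2·0 = 6 | 2·3 = 6
gcd(3,3,1,5,2,2) = 1

Coefficients: [3, 3, 1, 5, 2, 2]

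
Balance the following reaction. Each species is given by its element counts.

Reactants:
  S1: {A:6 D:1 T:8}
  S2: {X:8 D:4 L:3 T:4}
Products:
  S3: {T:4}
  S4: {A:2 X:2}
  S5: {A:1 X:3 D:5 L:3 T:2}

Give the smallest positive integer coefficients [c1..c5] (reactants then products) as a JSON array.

Coefficients: [2, 2, 5, 5, 2]

A: 2·6+2·0 = 12 | 5·0+5·2+2·1 = 12
X: 2·0+2·8 = 16 | 5·0+5·2+2·3 = 16
D: 2·1+2·4 = 10 | 5·0+5·0+2·5 = 10
L: 2·0+2·3 = 6 | 5·0+5·0+2·3 = 6
T: 2·8+2·4 = 24 | 5·4+5·0+2·2 = 24
gcd(2,2,5,5,2) = 1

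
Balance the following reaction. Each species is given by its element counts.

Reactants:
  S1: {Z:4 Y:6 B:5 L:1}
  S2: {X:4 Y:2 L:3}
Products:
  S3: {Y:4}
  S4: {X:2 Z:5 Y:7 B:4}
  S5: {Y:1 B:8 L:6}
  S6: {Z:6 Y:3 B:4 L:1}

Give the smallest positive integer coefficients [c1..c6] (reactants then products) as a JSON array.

Coefficients: [4, 1, 2, 2, 1, 1]

X: 4·0+1·4 = 4 | 2·0+2·2+1·0+1·0 = 4
Z: 4·4+1·0 = 16 | 2·0+2·5+1·0+1·6 = 16
Y: 4·6+1·2 = 26 | 2·4+2·7+1·1+1·3 = 26
B: 4·5+1·0 = 20 | 2·0+2·4+1·8+1·4 = 20
L: 4·1+1·3 = 7 | 2·0+2·0+1·6+1·1 = 7
gcd(4,1,2,2,1,1) = 1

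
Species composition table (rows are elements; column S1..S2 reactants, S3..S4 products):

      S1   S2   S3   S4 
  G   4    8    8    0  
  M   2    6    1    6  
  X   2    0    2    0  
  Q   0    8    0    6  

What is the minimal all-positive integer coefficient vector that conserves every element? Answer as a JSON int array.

Coefficients: [6, 3, 6, 4]

G: 6·4+3·8 = 48 | 6·8+4·0 = 48
M: 6·2+3·6 = 30 | 6·1+4·6 = 30
X: 6·2+3·0 = 12 | 6·2+4·0 = 12
Q: 6·0+3·8 = 24 | 6·0+4·6 = 24
gcd(6,3,6,4) = 1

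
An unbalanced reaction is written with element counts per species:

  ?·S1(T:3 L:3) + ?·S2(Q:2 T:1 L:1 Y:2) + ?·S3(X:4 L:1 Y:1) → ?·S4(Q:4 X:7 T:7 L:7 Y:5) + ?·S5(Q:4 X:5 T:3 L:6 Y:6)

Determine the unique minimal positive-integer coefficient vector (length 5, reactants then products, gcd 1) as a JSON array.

Q: 2·0+4·2+3·0 = 8 | 1·4+1·4 = 8
X: 2·0+4·0+3·4 = 12 | 1·7+1·5 = 12
T: 2·3+4·1+3·0 = 10 | 1·7+1·3 = 10
L: 2·3+4·1+3·1 = 13 | 1·7+1·6 = 13
Y: 2·0+4·2+3·1 = 11 | 1·5+1·6 = 11
gcd(2,4,3,1,1) = 1

Coefficients: [2, 4, 3, 1, 1]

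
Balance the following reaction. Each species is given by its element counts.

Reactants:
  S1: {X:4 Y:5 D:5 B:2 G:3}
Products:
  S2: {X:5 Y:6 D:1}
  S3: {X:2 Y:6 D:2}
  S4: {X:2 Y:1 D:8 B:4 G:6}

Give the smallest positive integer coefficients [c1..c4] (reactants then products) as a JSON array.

X: 4·4 = 16 | 2·5+1·2+2·2 = 16
Y: 4·5 = 20 | 2·6+1·6+2·1 = 20
D: 4·5 = 20 | 2·1+1·2+2·8 = 20
B: 4·2 = 8 | 2·0+1·0+2·4 = 8
G: 4·3 = 12 | 2·0+1·0+2·6 = 12
gcd(4,2,1,2) = 1

Coefficients: [4, 2, 1, 2]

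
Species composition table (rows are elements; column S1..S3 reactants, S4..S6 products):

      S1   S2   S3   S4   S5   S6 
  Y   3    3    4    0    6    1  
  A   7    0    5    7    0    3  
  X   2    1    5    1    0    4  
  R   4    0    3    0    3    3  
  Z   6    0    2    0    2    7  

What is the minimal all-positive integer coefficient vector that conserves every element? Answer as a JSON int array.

Y: 6·3+4·3+1·4 = 34 | 5·0+5·6+4·1 = 34
A: 6·7+4·0+1·5 = 47 | 5·7+5·0+4·3 = 47
X: 6·2+4·1+1·5 = 21 | 5·1+5·0+4·4 = 21
R: 6·4+4·0+1·3 = 27 | 5·0+5·3+4·3 = 27
Z: 6·6+4·0+1·2 = 38 | 5·0+5·2+4·7 = 38
gcd(6,4,1,5,5,4) = 1

Coefficients: [6, 4, 1, 5, 5, 4]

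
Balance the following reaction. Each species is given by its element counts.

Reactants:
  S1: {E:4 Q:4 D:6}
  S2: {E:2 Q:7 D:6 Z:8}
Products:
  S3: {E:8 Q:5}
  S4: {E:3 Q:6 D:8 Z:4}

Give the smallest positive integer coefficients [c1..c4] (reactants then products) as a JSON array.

E: 5·4+3·2 = 26 | 1·8+6·3 = 26
Q: 5·4+3·7 = 41 | 1·5+6·6 = 41
D: 5·6+3·6 = 48 | 1·0+6·8 = 48
Z: 5·0+3·8 = 24 | 1·0+6·4 = 24
gcd(5,3,1,6) = 1

Coefficients: [5, 3, 1, 6]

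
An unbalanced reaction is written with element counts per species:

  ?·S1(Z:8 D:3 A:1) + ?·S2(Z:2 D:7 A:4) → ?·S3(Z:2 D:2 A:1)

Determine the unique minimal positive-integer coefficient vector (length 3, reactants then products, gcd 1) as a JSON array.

Z: 1·8+1·2 = 10 | 5·2 = 10
D: 1·3+1·7 = 10 | 5·2 = 10
A: 1·1+1·4 = 5 | 5·1 = 5
gcd(1,1,5) = 1

Coefficients: [1, 1, 5]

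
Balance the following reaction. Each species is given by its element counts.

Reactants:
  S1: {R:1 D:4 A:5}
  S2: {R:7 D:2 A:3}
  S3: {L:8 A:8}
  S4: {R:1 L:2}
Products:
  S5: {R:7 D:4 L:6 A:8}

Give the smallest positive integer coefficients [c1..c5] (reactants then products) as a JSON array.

R: 2·1+2·7+1·0+5·1 = 21 | 3·7 = 21
D: 2·4+2·2+1·0+5·0 = 12 | 3·4 = 12
L: 2·0+2·0+1·8+5·2 = 18 | 3·6 = 18
A: 2·5+2·3+1·8+5·0 = 24 | 3·8 = 24
gcd(2,2,1,5,3) = 1

Coefficients: [2, 2, 1, 5, 3]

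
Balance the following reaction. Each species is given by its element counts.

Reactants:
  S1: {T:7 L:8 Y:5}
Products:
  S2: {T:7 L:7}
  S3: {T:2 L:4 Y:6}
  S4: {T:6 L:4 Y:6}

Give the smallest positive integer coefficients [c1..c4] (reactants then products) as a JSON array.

T: 6·7 = 42 | 4·7+4·2+1·6 = 42
L: 6·8 = 48 | 4·7+4·4+1·4 = 48
Y: 6·5 = 30 | 4·0+4·6+1·6 = 30
gcd(6,4,4,1) = 1

Coefficients: [6, 4, 4, 1]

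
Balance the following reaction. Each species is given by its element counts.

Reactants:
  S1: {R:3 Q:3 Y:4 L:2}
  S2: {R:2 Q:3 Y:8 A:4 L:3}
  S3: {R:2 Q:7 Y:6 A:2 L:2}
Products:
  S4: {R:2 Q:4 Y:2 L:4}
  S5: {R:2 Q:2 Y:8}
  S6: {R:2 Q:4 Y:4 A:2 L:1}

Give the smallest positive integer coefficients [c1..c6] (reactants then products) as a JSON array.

R: 4·3+1·2+3·2 = 20 | 3·2+2·2+5·2 = 20
Q: 4·3+1·3+3·7 = 36 | 3·4+2·2+5·4 = 36
Y: 4·4+1·8+3·6 = 42 | 3·2+2·8+5·4 = 42
A: 4·0+1·4+3·2 = 10 | 3·0+2·0+5·2 = 10
L: 4·2+1·3+3·2 = 17 | 3·4+2·0+5·1 = 17
gcd(4,1,3,3,2,5) = 1

Coefficients: [4, 1, 3, 3, 2, 5]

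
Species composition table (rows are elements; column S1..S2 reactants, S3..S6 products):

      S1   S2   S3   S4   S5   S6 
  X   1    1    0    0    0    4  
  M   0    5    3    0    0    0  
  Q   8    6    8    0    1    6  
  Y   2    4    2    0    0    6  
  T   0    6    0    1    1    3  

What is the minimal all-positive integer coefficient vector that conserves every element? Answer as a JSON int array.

X: 5·1+3·1 = 8 | 5·0+6·0+6·0+2·4 = 8
M: 5·0+3·5 = 15 | 5·3+6·0+6·0+2·0 = 15
Q: 5·8+3·6 = 58 | 5·8+6·0+6·1+2·6 = 58
Y: 5·2+3·4 = 22 | 5·2+6·0+6·0+2·6 = 22
T: 5·0+3·6 = 18 | 5·0+6·1+6·1+2·3 = 18
gcd(5,3,5,6,6,2) = 1

Coefficients: [5, 3, 5, 6, 6, 2]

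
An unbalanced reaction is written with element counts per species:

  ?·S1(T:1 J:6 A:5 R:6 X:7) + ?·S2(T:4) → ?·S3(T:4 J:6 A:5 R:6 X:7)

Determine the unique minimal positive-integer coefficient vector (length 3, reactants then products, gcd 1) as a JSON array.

T: 4·1+3·4 = 16 | 4·4 = 16
J: 4·6+3·0 = 24 | 4·6 = 24
A: 4·5+3·0 = 20 | 4·5 = 20
R: 4·6+3·0 = 24 | 4·6 = 24
X: 4·7+3·0 = 28 | 4·7 = 28
gcd(4,3,4) = 1

Coefficients: [4, 3, 4]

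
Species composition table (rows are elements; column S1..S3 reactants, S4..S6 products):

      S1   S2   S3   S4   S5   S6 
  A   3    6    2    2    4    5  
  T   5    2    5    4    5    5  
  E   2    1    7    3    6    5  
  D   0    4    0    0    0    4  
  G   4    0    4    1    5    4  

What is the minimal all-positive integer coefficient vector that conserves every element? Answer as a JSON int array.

Coefficients: [3, 3, 6, 4, 4, 3]

A: 3·3+3·6+6·2 = 39 | 4·2+4·4+3·5 = 39
T: 3·5+3·2+6·5 = 51 | 4·4+4·5+3·5 = 51
E: 3·2+3·1+6·7 = 51 | 4·3+4·6+3·5 = 51
D: 3·0+3·4+6·0 = 12 | 4·0+4·0+3·4 = 12
G: 3·4+3·0+6·4 = 36 | 4·1+4·5+3·4 = 36
gcd(3,3,6,4,4,3) = 1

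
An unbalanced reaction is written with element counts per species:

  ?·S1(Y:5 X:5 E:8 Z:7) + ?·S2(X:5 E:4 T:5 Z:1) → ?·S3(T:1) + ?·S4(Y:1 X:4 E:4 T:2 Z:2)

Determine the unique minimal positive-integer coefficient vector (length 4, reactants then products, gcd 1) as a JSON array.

Y: 1·5+3·0 = 5 | 5·0+5·1 = 5
X: 1·5+3·5 = 20 | 5·0+5·4 = 20
E: 1·8+3·4 = 20 | 5·0+5·4 = 20
T: 1·0+3·5 = 15 | 5·1+5·2 = 15
Z: 1·7+3·1 = 10 | 5·0+5·2 = 10
gcd(1,3,5,5) = 1

Coefficients: [1, 3, 5, 5]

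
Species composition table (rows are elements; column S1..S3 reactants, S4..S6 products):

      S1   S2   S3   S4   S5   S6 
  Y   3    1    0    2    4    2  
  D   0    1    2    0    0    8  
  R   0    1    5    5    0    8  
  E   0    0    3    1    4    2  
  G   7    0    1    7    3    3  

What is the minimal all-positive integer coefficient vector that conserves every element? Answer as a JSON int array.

Y: 4·3+6·1+5·0 = 18 | 3·2+2·4+2·2 = 18
D: 4·0+6·1+5·2 = 16 | 3·0+2·0+2·8 = 16
R: 4·0+6·1+5·5 = 31 | 3·5+2·0+2·8 = 31
E: 4·0+6·0+5·3 = 15 | 3·1+2·4+2·2 = 15
G: 4·7+6·0+5·1 = 33 | 3·7+2·3+2·3 = 33
gcd(4,6,5,3,2,2) = 1

Coefficients: [4, 6, 5, 3, 2, 2]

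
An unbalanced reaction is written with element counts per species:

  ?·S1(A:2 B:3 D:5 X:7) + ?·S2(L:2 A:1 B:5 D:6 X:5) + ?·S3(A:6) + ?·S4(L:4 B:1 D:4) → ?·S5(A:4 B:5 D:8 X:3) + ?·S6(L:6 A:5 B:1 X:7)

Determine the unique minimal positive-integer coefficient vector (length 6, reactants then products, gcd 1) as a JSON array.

Coefficients: [2, 5, 5, 2, 6, 3]

L: 2·0+5·2+5·0+2·4 = 18 | 6·0+3·6 = 18
A: 2·2+5·1+5·6+2·0 = 39 | 6·4+3·5 = 39
B: 2·3+5·5+5·0+2·1 = 33 | 6·5+3·1 = 33
D: 2·5+5·6+5·0+2·4 = 48 | 6·8+3·0 = 48
X: 2·7+5·5+5·0+2·0 = 39 | 6·3+3·7 = 39
gcd(2,5,5,2,6,3) = 1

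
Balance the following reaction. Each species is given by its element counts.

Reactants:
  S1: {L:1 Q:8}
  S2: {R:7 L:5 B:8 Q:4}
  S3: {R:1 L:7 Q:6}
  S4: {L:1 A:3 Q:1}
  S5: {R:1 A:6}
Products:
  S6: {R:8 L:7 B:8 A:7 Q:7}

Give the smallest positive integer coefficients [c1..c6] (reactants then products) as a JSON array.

R: 1·0+6·7+1·1+4·0+5·1 = 48 | 6·8 = 48
L: 1·1+6·5+1·7+4·1+5·0 = 42 | 6·7 = 42
B: 1·0+6·8+1·0+4·0+5·0 = 48 | 6·8 = 48
A: 1·0+6·0+1·0+4·3+5·6 = 42 | 6·7 = 42
Q: 1·8+6·4+1·6+4·1+5·0 = 42 | 6·7 = 42
gcd(1,6,1,4,5,6) = 1

Coefficients: [1, 6, 1, 4, 5, 6]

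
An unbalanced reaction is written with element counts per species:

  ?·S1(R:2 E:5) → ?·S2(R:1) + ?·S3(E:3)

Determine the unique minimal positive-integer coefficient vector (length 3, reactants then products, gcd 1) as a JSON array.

Coefficients: [3, 6, 5]

R: 3·2 = 6 | 6·1+5·0 = 6
E: 3·5 = 15 | 6·0+5·3 = 15
gcd(3,6,5) = 1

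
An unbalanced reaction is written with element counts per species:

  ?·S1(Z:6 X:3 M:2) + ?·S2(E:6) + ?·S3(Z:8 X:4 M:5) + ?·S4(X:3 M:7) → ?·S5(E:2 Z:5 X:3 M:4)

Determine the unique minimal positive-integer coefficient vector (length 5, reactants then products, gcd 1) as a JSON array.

E: 1·0+2·6+3·0+1·0 = 12 | 6·2 = 12
Z: 1·6+2·0+3·8+1·0 = 30 | 6·5 = 30
X: 1·3+2·0+3·4+1·3 = 18 | 6·3 = 18
M: 1·2+2·0+3·5+1·7 = 24 | 6·4 = 24
gcd(1,2,3,1,6) = 1

Coefficients: [1, 2, 3, 1, 6]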